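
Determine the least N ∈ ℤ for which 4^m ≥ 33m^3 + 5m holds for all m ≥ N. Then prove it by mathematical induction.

At m = 6: 4096 < 7158, so the inequality fails and N ≥ 7. We prove 4^m ≥ 33m^3 + 5m for all m ≥ 7.
When m = 7: 4^m = 16384 and 33m^3 + 5m = 11354, so 16384 ≥ 11354.
Suppose the result is true for m = p, so 4^p ≥ 33p^3 + 5p.
Then 4^(p + 1) = 4·(4^p) ≥ 4·(33p^3 + 5p).
Also, for p ≥ 7 we have 4·(33p^3 + 5p) ≥ 33(p+1)^3 + 5(p+1), since 4·(33p^3 + 5p) − (33(p+1)^3 + 5(p+1)) = 99p^3 - 99p^2 - 84p - 38, which is nonnegative for all p ≥ 7.
Combining, 4^(p + 1) ≥ 33(p+1)^3 + 5(p+1).
Hence, by induction on m, the claim holds for every m ≥ 7.
Hence the smallest such N is 7.

N = 7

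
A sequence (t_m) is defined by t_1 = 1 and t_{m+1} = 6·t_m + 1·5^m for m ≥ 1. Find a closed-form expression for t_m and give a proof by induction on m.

Computing the first terms: t_1 = 1, t_2 = 11, t_3 = 91. This suggests t_m = -5^m + 6^m.
For the base case m = 1: the formula gives 1 = 1 = t_1.
Inductive step: suppose the statement holds for some k ≥ 1, so t_k = -5^k + 6^k.
Then t_{k+1} = 6·t_k + 1·5^k = 6·(-5^k + 6^k) + 1·5^k = -5^(k + 1) + 6^(k + 1),
which is the claimed formula at m = k+1.
By induction, the statement is established for all m ≥ 1.

t_m = -5^m + 6^m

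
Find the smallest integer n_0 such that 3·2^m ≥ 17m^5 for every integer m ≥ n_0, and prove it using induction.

n_0 = 27

At m = 26: 201326592 < 201983392, so the inequality fails and n_0 ≥ 27. We prove 3·2^m ≥ 17m^5 for all m ≥ 27.
When m = 27: 3·2^m = 402653184 and 17m^5 = 243931419, so 402653184 ≥ 243931419.
Inductive step: assume the claim holds for m = k, so 3·2^k ≥ 17k^5.
Then 3·2^(k + 1) = 2·(3·2^k) ≥ 2·(17k^5).
Also, for k ≥ 27 we have 2·(17k^5) ≥ 17(k+1)^5, since 2 ≥ (1 + 1/k)^5 for all k ≥ 27.
Combining, 3·2^(k + 1) ≥ 17(k+1)^5.
This completes the induction.
Hence the smallest such n_0 is 27.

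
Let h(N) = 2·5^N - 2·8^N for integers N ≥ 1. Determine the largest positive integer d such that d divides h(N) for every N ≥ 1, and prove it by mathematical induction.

Computing the first values: h(1) = -6 and h(2) = -78; gcd(-6, -78) = 6, so d ≤ 6.
We prove 6 | 2·5^N - 2·8^N for all N ≥ 1 by induction on N.
For the base case N = 1: h(1) = -6 = 6·(-1), so 6 | h(1).
Inductive step: assume the claim holds for N = k, i.e. 6 | h(k). Then
h(k+1) − 8·h(k) = (2·5^(k+1) - 2·8^(k+1)) − 8·(2·5^k - 2·8^k) = (2)·5^k·(5 − 8) = (-6)·5^k. Since 6 | h(k) by the inductive hypothesis, 6 | 8·h(k); and 6 | -6 since -6 = 6·-1. Therefore 6 | h(k+1).
By induction, the statement is established for all N ≥ 1.
Therefore the largest such d is 6.

d = 6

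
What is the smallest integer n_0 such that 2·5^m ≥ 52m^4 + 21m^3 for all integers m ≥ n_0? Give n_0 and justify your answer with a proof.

At m = 6: 31250 < 71928, so the inequality fails and n_0 ≥ 7. We prove 2·5^m ≥ 52m^4 + 21m^3 for all m ≥ 7.
Base step (m = 7): 2·5^m = 156250 and 52m^4 + 21m^3 = 132055, so 156250 ≥ 132055.
Inductive step: assume the claim holds for m = p, so 2·5^p ≥ 52p^4 + 21p^3.
Then 2·5^(p + 1) = 5·(2·5^p) ≥ 5·(52p^4 + 21p^3).
Also, for p ≥ 7 we have 5·(52p^4 + 21p^3) ≥ 52(p+1)^4 + 21(p+1)^3, since 5·(52p^4 + 21p^3) − (52(p+1)^4 + 21(p+1)^3) = 208p^4 - 124p^3 - 375p^2 - 271p - 73, which is nonnegative for all p ≥ 7.
Combining, 2·5^(p + 1) ≥ 52(p+1)^4 + 21(p+1)^3.
This completes the induction.
Hence the smallest such n_0 is 7.

n_0 = 7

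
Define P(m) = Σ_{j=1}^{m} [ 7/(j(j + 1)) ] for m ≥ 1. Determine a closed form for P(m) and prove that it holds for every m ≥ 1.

We claim P(m) = 7m/(m + 1) for all m ≥ 1.
Base step (m = 1): P(1) = 7/2, and the closed form gives 7/2. They agree.
Inductive step: assume the claim holds for m = j, so P(j) = 7j/(j + 1).
Then P(j+1) = P(j) + (7/((j + 1)(j + 2))) = (7j/(j + 1)) + (7/((j + 1)(j + 2))).
Simplifying, P(j+1) = 7(j + 1)/(j + 2) = 7(j+1)/((j+1) + 1),
which is the closed form with m = j+1.
By the principle of mathematical induction, the result holds for all m ≥ 1.

P(m) = 7m/(m + 1)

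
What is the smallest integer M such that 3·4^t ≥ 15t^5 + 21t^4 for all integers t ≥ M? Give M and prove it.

M = 10

At t = 9: 786432 < 1023516, so the inequality fails and M ≥ 10. We prove 3·4^t ≥ 15t^5 + 21t^4 for all t ≥ 10.
Base step (t = 10): 3·4^t = 3145728 and 15t^5 + 21t^4 = 1710000, so 3145728 ≥ 1710000.
For the inductive step, assume it holds for an arbitrary r ≥ 10, so 3·4^r ≥ 15r^5 + 21r^4.
Then 3·4^(r + 1) = 4·(3·4^r) ≥ 4·(15r^5 + 21r^4).
Also, for r ≥ 10 we have 4·(15r^5 + 21r^4) ≥ 15(r+1)^5 + 21(r+1)^4, since 4·(15r^5 + 21r^4) − (15(r+1)^5 + 21(r+1)^4) = 45r^5 - 12r^4 - 234r^3 - 276r^2 - 159r - 36, which is nonnegative for all r ≥ 10.
Combining, 3·4^(r + 1) ≥ 15(r+1)^5 + 21(r+1)^4.
Hence, by induction on t, the claim holds for every t ≥ 10.
Hence the smallest such M is 10.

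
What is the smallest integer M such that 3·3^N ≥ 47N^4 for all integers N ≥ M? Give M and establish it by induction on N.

At N = 11: 531441 < 688127, so the inequality fails and M ≥ 12. We prove 3·3^N ≥ 47N^4 for all N ≥ 12.
Base step (N = 12): 3·3^N = 1594323 and 47N^4 = 974592, so 1594323 ≥ 974592.
Suppose the result is true for N = r, so 3·3^r ≥ 47r^4.
Then 3·3^(r + 1) = 3·(3·3^r) ≥ 3·(47r^4).
Also, for r ≥ 12 we have 3·(47r^4) ≥ 47(r+1)^4, since 3 ≥ (1 + 1/r)^4 for all r ≥ 12.
Combining, 3·3^(r + 1) ≥ 47(r+1)^4.
This completes the induction.
Hence the smallest such M is 12.

M = 12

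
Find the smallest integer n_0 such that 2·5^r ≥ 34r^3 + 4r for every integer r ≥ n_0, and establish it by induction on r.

At r = 4: 1250 < 2192, so the inequality fails and n_0 ≥ 5. We prove 2·5^r ≥ 34r^3 + 4r for all r ≥ 5.
Base case (r = 5): 2·5^r = 6250 and 34r^3 + 4r = 4270, so 6250 ≥ 4270.
Inductive step: assume the claim holds for r = p, so 2·5^p ≥ 34p^3 + 4p.
Then 2·5^(p + 1) = 5·(2·5^p) ≥ 5·(34p^3 + 4p).
Also, for p ≥ 5 we have 5·(34p^3 + 4p) ≥ 34(p+1)^3 + 4(p+1), since 5·(34p^3 + 4p) − (34(p+1)^3 + 4(p+1)) = 136p^3 - 102p^2 - 86p - 38, which is nonnegative for all p ≥ 5.
Combining, 2·5^(p + 1) ≥ 34(p+1)^3 + 4(p+1).
This completes the induction.
Hence the smallest such n_0 is 5.

n_0 = 5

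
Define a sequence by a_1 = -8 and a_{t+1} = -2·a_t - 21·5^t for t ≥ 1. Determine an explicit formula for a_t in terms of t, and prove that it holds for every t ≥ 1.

Computing the first terms: a_1 = -8, a_2 = -89, a_3 = -347. This suggests a_t = 7(-2)^(t - 1) - 3·5^t.
Base case (t = 1): the formula gives -8 = -8 = a_1.
For the inductive step, assume it holds for an arbitrary r ≥ 1, so a_r = 7(-2)^(r - 1) - 3·5^r.
Then a_{r+1} = -2·a_r - 21·5^r = -2·(7(-2)^(r - 1) - 3·5^r) - 21·5^r = 7(-2)^r - 3·5^(r + 1) = 7(-2)^((r+1) - 1) - 3·5^(r+1),
which is the claimed formula at t = r+1.
By the principle of mathematical induction, the result holds for all t ≥ 1.

a_t = 7(-2)^(t - 1) - 3·5^t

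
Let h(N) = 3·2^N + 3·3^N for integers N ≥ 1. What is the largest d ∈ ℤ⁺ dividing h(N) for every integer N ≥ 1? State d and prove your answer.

Computing the first values: h(1) = 15 and h(2) = 39; gcd(15, 39) = 3, so d ≤ 3.
We prove 3 | 3·2^N + 3·3^N for all N ≥ 1 by induction on N.
Base step (N = 1): h(1) = 15 = 3·(5), so 3 | h(1).
Inductive step: assume the claim holds for N = p, i.e. 3 | h(p). Then
h(p+1) − 3·h(p) = (3·2^(p+1) + 3·3^(p+1)) − 3·(3·2^p + 3·3^p) = (3)·2^p·(2 − 3) = (-3)·2^p. Since 3 | h(p) by the inductive hypothesis, 3 | 3·h(p); and 3 | -3 since -3 = 3·-1. Therefore 3 | h(p+1).
By induction, the statement is established for all N ≥ 1.
Therefore the largest such d is 3.

d = 3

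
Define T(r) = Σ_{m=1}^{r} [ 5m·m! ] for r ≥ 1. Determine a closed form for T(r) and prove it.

T(r) = (5r + 5)r! - 5

We claim T(r) = (5r + 5)r! - 5 for all r ≥ 1.
When r = 1: T(1) = 5, and the closed form gives 5. They agree.
Inductive step: suppose the statement holds for some m ≥ 1, so T(m) = (5m + 5)m! - 5.
Then T(m+1) = T(m) + (5(m + 1)(m + 1)!) = ((5m + 5)m! - 5) + (5(m + 1)(m + 1)!).
Simplifying, T(m+1) = (5(m+1) + 5)(m+1)! - 5,
which is the closed form with r = m+1.
Hence, by induction on r, the claim holds for every r ≥ 1.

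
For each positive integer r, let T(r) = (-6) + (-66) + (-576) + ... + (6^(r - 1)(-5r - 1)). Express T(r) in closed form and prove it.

We claim T(r) = -6^r·r for all r ≥ 1.
Base case (r = 1): T(1) = -6, and the closed form gives -6. They agree.
For the inductive step, assume it holds for an arbitrary j ≥ 1, so T(j) = -6^j·j.
Then T(j+1) = T(j) + (6^j(-5j - 6)) = (-6^j·j) + (6^j(-5j - 6)).
Simplifying, T(j+1) = 6^(j + 1)(-j - 1) = -6^(j+1)·(j+1),
which is the closed form with r = j+1.
This completes the induction.

T(r) = -6^r·r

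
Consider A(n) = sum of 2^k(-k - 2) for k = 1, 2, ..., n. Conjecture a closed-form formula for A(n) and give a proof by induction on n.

We claim A(n) = -2·2^n(n + 1) + 2 for all n ≥ 1.
Base step (n = 1): A(1) = -6, and the closed form gives -6. They agree.
Inductive step: assume the claim holds for n = k, so A(k) = -2·2^k(k + 1) + 2.
Then A(k+1) = A(k) + (2^(k + 1)(-k - 3)) = (-2·2^k(k + 1) + 2) + (2^(k + 1)(-k - 3)).
Simplifying, A(k+1) = -4·2^k·k - 8·2^k + 2 = -2·2^(k+1)((k+1) + 1) + 2,
which is the closed form with n = k+1.
Hence, by induction on n, the claim holds for every n ≥ 1.

A(n) = -2·2^n(n + 1) + 2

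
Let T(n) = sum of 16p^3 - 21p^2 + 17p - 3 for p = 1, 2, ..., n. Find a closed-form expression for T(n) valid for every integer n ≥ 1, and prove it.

We claim T(n) = n(4n^3 + n^2 + 2n + 2) for all n ≥ 1.
For the base case n = 1: T(1) = 9, and the closed form gives 9. They agree.
Suppose the result is true for n = p, so T(p) = p(4p^3 + p^2 + 2p + 2).
Then T(p+1) = T(p) + (16p^3 + 27p^2 + 23p + 9) = (p(4p^3 + p^2 + 2p + 2)) + (16p^3 + 27p^2 + 23p + 9).
Simplifying, T(p+1) = (p + 1)(4p^3 + 13p^2 + 16p + 9) = (p+1)(4(p+1)^3 + (p+1)^2 + 2(p+1) + 2),
which is the closed form with n = p+1.
By induction, the statement is established for all n ≥ 1.

T(n) = n(4n^3 + n^2 + 2n + 2)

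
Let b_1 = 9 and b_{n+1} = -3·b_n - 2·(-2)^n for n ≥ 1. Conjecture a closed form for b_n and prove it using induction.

Computing the first terms: b_1 = 9, b_2 = -23, b_3 = 61. This suggests b_n = (-2)^(n + 1) + 5(-3)^(n - 1).
When n = 1: the formula gives 9 = 9 = b_1.
For the inductive step, assume it holds for an arbitrary i ≥ 1, so b_i = (-2)^(i + 1) + 5(-3)^(i - 1).
Then b_{i+1} = -3·b_i - 2·(-2)^i = -3·((-2)^(i + 1) + 5(-3)^(i - 1)) - 2·(-2)^i = (-2)^(i + 2) + 5(-3)^i = (-2)^((i+1) + 1) + 5(-3)^((i+1) - 1),
which is the claimed formula at n = i+1.
By the principle of mathematical induction, the result holds for all n ≥ 1.

b_n = (-2)^(n + 1) + 5(-3)^(n - 1)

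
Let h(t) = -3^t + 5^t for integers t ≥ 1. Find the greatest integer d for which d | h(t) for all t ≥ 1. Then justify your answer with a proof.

Computing the first values: h(1) = 2 and h(2) = 16; gcd(2, 16) = 2, so d ≤ 2.
We prove 2 | -3^t + 5^t for all t ≥ 1 by induction on t.
For the base case t = 1: h(1) = 2 = 2·(1), so 2 | h(1).
Inductive step: assume the claim holds for t = k, i.e. 2 | h(k). Then
5^{k+1} − 3^{k+1} = 5·5^k − 3·3^k = 5·(5^k − 3^k) + (2)·3^k. The first term is divisible by 2 by the inductive hypothesis, and the second term (2)·3^k is divisible by 2 since 2 | 2. Hence 2 | h(k+1).
By the principle of mathematical induction, the result holds for all t ≥ 1.
Therefore the largest such d is 2.

d = 2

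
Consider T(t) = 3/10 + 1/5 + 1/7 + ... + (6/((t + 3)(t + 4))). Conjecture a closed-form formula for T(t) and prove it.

T(t) = 3t/(2(t + 4))

We claim T(t) = 3t/(2(t + 4)) for all t ≥ 1.
When t = 1: T(1) = 3/10, and the closed form gives 3/10. They agree.
Inductive step: suppose the statement holds for some k ≥ 1, so T(k) = 3k/(2(k + 4)).
Then T(k+1) = T(k) + (6/((k + 4)(k + 5))) = (3k/(2(k + 4))) + (6/((k + 4)(k + 5))).
Simplifying, T(k+1) = 3(k + 1)/(2(k + 5)) = 3(k+1)/(2((k+1) + 4)),
which is the closed form with t = k+1.
This completes the induction.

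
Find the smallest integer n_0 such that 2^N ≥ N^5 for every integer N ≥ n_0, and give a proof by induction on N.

At N = 22: 4194304 < 5153632, so the inequality fails and n_0 ≥ 23. We prove 2^N ≥ N^5 for all N ≥ 23.
When N = 23: 2^N = 8388608 and N^5 = 6436343, so 8388608 ≥ 6436343.
For the inductive step, assume it holds for an arbitrary k ≥ 23, so 2^k ≥ k^5.
Then 2^(k + 1) = 2·(2^k) ≥ 2·(k^5).
Also, for k ≥ 23 we have 2·(k^5) ≥ (k+1)^5, since 2 ≥ (1 + 1/k)^5 for all k ≥ 23.
Combining, 2^(k + 1) ≥ (k+1)^5.
By the principle of mathematical induction, the result holds for all N ≥ 23.
Hence the smallest such n_0 is 23.

n_0 = 23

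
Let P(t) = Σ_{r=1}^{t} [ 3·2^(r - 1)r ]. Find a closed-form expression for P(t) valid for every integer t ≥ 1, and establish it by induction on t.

We claim P(t) = 3·2^t(t - 1) + 3 for all t ≥ 1.
Base step (t = 1): P(1) = 3, and the closed form gives 3. They agree.
Inductive step: suppose the statement holds for some r ≥ 1, so P(r) = 3·2^r(r - 1) + 3.
Then P(r+1) = P(r) + (3·2^r(r + 1)) = (3·2^r(r - 1) + 3) + (3·2^r(r + 1)).
Simplifying, P(r+1) = 6·2^r·r + 3 = 3·2^(r+1)((r+1) - 1) + 3,
which is the closed form with t = r+1.
This completes the induction.

P(t) = 3·2^t(t - 1) + 3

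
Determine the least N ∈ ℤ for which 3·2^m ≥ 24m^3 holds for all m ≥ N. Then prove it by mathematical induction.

At m = 14: 49152 < 65856, so the inequality fails and N ≥ 15. We prove 3·2^m ≥ 24m^3 for all m ≥ 15.
Base step (m = 15): 3·2^m = 98304 and 24m^3 = 81000, so 98304 ≥ 81000.
For the inductive step, assume it holds for an arbitrary r ≥ 15, so 3·2^r ≥ 24r^3.
Then 3·2^(r + 1) = 2·(3·2^r) ≥ 2·(24r^3).
Also, for r ≥ 15 we have 2·(24r^3) ≥ 24(r+1)^3, since 2 ≥ (1 + 1/r)^3 for all r ≥ 15.
Combining, 3·2^(r + 1) ≥ 24(r+1)^3.
By induction, the statement is established for all m ≥ 15.
Hence the smallest such N is 15.

N = 15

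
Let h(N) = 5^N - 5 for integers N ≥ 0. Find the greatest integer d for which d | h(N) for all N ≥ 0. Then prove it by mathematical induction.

Computing the first values: h(0) = -4 and h(1) = 0; gcd(-4, 0) = 4, so d ≤ 4.
We prove 4 | 5^N - 5 for all N ≥ 0 by induction on N.
Base case (N = 0): h(0) = -4 = 4·(-1), so 4 | h(0).
Suppose the result is true for N = k, i.e. 4 | h(k). Then
h(k+1) = 5^(k+1) - 5 = 5·(5^k - 5) + 20 = 5·h(k) + 20. The first term is divisible by 4 by the inductive hypothesis, and 20 is divisible by 4. Hence 4 | h(k+1).
By induction, the statement is established for all N ≥ 0.
Therefore the largest such d is 4.

d = 4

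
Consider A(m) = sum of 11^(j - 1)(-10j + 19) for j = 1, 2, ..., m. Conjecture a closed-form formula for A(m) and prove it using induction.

A(m) = 11^m(-m + 2) - 2

We claim A(m) = 11^m(-m + 2) - 2 for all m ≥ 1.
Base case (m = 1): A(1) = 9, and the closed form gives 9. They agree.
For the inductive step, assume it holds for an arbitrary j ≥ 1, so A(j) = 11^j(-j + 2) - 2.
Then A(j+1) = A(j) + (11^j(-10j + 9)) = (11^j(-j + 2) - 2) + (11^j(-10j + 9)).
Simplifying, A(j+1) = -11^(j + 1)j + 11^(j + 1) - 2 = 11^(j+1)(-(j+1) + 2) - 2,
which is the closed form with m = j+1.
This completes the induction.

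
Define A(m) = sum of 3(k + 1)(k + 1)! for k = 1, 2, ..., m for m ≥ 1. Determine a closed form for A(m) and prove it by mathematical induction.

We claim A(m) = 3(m + 2)! - 6 for all m ≥ 1.
When m = 1: A(1) = 12, and the closed form gives 12. They agree.
For the inductive step, assume it holds for an arbitrary k ≥ 1, so A(k) = 3(k + 2)! - 6.
Then A(k+1) = A(k) + (3(k + 2)(k + 2)!) = (3(k + 2)! - 6) + (3(k + 2)(k + 2)!).
Simplifying, A(k+1) = 3((k+1) + 2)! - 6,
which is the closed form with m = k+1.
Hence, by induction on m, the claim holds for every m ≥ 1.

A(m) = 3(m + 2)! - 6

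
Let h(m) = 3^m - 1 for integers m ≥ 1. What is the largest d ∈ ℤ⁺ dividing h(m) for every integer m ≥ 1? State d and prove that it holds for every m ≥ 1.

d = 2

Computing the first values: h(1) = 2 and h(2) = 8; gcd(2, 8) = 2, so d ≤ 2.
We prove 2 | 3^m - 1 for all m ≥ 1 by induction on m.
Base step (m = 1): h(1) = 2 = 2·(1), so 2 | h(1).
Inductive step: suppose the statement holds for some i ≥ 1, i.e. 2 | h(i). Then
3^{i+1} − 1^{i+1} = 3·3^i − 1·1^i = 3·(3^i − 1^i) + (2)·1^i. The first term is divisible by 2 by the inductive hypothesis, and the second term (2)·1^i is divisible by 2 since 2 | 2. Hence 2 | h(i+1).
By the principle of mathematical induction, the result holds for all m ≥ 1.
Therefore the largest such d is 2.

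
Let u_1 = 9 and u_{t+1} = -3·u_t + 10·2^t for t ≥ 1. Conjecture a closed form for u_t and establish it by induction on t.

Computing the first terms: u_1 = 9, u_2 = -7, u_3 = 61. This suggests u_t = 5(-3)^(t - 1) + 2^(t + 1).
Base step (t = 1): the formula gives 9 = 9 = u_1.
Inductive step: suppose the statement holds for some p ≥ 1, so u_p = 5(-3)^(p - 1) + 2^(p + 1).
Then u_{p+1} = -3·u_p + 10·2^p = -3·(5(-3)^(p - 1) + 2^(p + 1)) + 10·2^p = 5(-3)^p + 2^(p + 2) = 5(-3)^((p+1) - 1) + 2^((p+1) + 1),
which is the claimed formula at t = p+1.
By the principle of mathematical induction, the result holds for all t ≥ 1.

u_t = 5(-3)^(t - 1) + 2^(t + 1)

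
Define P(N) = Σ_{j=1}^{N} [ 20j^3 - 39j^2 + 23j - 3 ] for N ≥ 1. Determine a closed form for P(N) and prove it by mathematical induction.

We claim P(N) = N(5N^3 - 3N^2 - 3N + 2) for all N ≥ 1.
Base step (N = 1): P(1) = 1, and the closed form gives 1. They agree.
For the inductive step, assume it holds for an arbitrary j ≥ 1, so P(j) = j(5j^3 - 3j^2 - 3j + 2).
Then P(j+1) = P(j) + (20j^3 + 21j^2 + 5j + 1) = (j(5j^3 - 3j^2 - 3j + 2)) + (20j^3 + 21j^2 + 5j + 1).
Simplifying, P(j+1) = (j + 1)(5j^3 + 12j^2 + 6j + 1) = (j+1)(5(j+1)^3 - 3(j+1)^2 - 3(j+1) + 2),
which is the closed form with N = j+1.
Hence, by induction on N, the claim holds for every N ≥ 1.

P(N) = N(5N^3 - 3N^2 - 3N + 2)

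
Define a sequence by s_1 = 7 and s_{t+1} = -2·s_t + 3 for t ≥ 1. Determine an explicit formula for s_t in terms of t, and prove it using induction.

s_t = -3(-2)^t + 1

Computing the first terms: s_1 = 7, s_2 = -11, s_3 = 25. This suggests s_t = -3(-2)^t + 1.
For the base case t = 1: the formula gives 7 = 7 = s_1.
Suppose the result is true for t = i, so s_i = -3(-2)^i + 1.
Then s_{i+1} = -2·s_i + 3 = -2·(-3(-2)^i + 1) + 3 = -3(-2)^(i + 1) + 1,
which is the claimed formula at t = i+1.
By induction, the statement is established for all t ≥ 1.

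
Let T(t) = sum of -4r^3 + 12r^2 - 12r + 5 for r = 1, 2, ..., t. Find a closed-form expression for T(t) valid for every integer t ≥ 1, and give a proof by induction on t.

We claim T(t) = -t(t^3 - 2t^2 + t - 1) for all t ≥ 1.
For the base case t = 1: T(1) = 1, and the closed form gives 1. They agree.
For the inductive step, assume it holds for an arbitrary r ≥ 1, so T(r) = r(-r^3 + 2r^2 - r + 1).
Then T(r+1) = T(r) + (-4r^3 + 1) = (r(-r^3 + 2r^2 - r + 1)) + (-4r^3 + 1).
Simplifying, T(r+1) = -(r + 1)(r^3 + r^2 - 1) = -(r+1)((r+1)^3 - 2(r+1)^2 + (r+1) - 1),
which is the closed form with t = r+1.
This completes the induction.

T(t) = -t(t^3 - 2t^2 + t - 1)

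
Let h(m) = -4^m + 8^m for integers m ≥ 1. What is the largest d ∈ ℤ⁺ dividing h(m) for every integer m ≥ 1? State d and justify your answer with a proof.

d = 4

Computing the first values: h(1) = 4 and h(2) = 48; gcd(4, 48) = 4, so d ≤ 4.
We prove 4 | -4^m + 8^m for all m ≥ 1 by induction on m.
When m = 1: h(1) = 4 = 4·(1), so 4 | h(1).
For the inductive step, assume it holds for an arbitrary p ≥ 1, i.e. 4 | h(p). Then
8^{p+1} − 4^{p+1} = 8·8^p − 4·4^p = 8·(8^p − 4^p) + (4)·4^p. The first term is divisible by 4 by the inductive hypothesis, and the second term (4)·4^p is divisible by 4 since 4 | 4. Hence 4 | h(p+1).
Hence, by induction on m, the claim holds for every m ≥ 1.
Therefore the largest such d is 4.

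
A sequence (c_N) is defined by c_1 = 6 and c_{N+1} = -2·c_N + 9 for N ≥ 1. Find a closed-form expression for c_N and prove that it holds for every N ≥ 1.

c_N = 3(-2)^(N - 1) + 3

Computing the first terms: c_1 = 6, c_2 = -3, c_3 = 15. This suggests c_N = 3(-2)^(N - 1) + 3.
When N = 1: the formula gives 6 = 6 = c_1.
Suppose the result is true for N = i, so c_i = 3(-2)^(i - 1) + 3.
Then c_{i+1} = -2·c_i + 9 = -2·(3(-2)^(i - 1) + 3) + 9 = 3(-2)^i + 3 = 3(-2)^((i+1) - 1) + 3,
which is the claimed formula at N = i+1.
This completes the induction.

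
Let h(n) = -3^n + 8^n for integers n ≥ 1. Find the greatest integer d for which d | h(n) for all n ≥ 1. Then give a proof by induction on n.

Computing the first values: h(1) = 5 and h(2) = 55; gcd(5, 55) = 5, so d ≤ 5.
We prove 5 | -3^n + 8^n for all n ≥ 1 by induction on n.
For the base case n = 1: h(1) = 5 = 5·(1), so 5 | h(1).
Inductive step: suppose the statement holds for some j ≥ 1, i.e. 5 | h(j). Then
8^{j+1} − 3^{j+1} = 8·8^j − 3·3^j = 8·(8^j − 3^j) + (5)·3^j. The first term is divisible by 5 by the inductive hypothesis, and the second term (5)·3^j is divisible by 5 since 5 | 5. Hence 5 | h(j+1).
This completes the induction.
Therefore the largest such d is 5.

d = 5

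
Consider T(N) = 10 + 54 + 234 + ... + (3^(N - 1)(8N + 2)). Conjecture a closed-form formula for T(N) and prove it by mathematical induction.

We claim T(N) = 3^N(4N - 1) + 1 for all N ≥ 1.
For the base case N = 1: T(1) = 10, and the closed form gives 10. They agree.
For the inductive step, assume it holds for an arbitrary i ≥ 1, so T(i) = 3^i(4i - 1) + 1.
Then T(i+1) = T(i) + (3^i(8i + 10)) = (3^i(4i - 1) + 1) + (3^i(8i + 10)).
Simplifying, T(i+1) = 12·3^i·i + 9·3^i + 1 = 3^(i+1)(4(i+1) - 1) + 1,
which is the closed form with N = i+1.
This completes the induction.

T(N) = 3^N(4N - 1) + 1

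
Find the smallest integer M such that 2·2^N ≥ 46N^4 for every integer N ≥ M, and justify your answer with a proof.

At N = 22: 8388608 < 10775776, so the inequality fails and M ≥ 23. We prove 2·2^N ≥ 46N^4 for all N ≥ 23.
For the base case N = 23: 2·2^N = 16777216 and 46N^4 = 12872686, so 16777216 ≥ 12872686.
For the inductive step, assume it holds for an arbitrary m ≥ 23, so 2·2^m ≥ 46m^4.
Then 2·2^(m + 1) = 2·(2·2^m) ≥ 2·(46m^4).
Also, for m ≥ 23 we have 2·(46m^4) ≥ 46(m+1)^4, since 2 ≥ (1 + 1/m)^4 for all m ≥ 23.
Combining, 2·2^(m + 1) ≥ 46(m+1)^4.
Hence, by induction on N, the claim holds for every N ≥ 23.
Hence the smallest such M is 23.

M = 23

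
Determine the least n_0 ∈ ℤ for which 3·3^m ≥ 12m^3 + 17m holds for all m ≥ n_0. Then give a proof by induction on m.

n_0 = 7

At m = 6: 2187 < 2694, so the inequality fails and n_0 ≥ 7. We prove 3·3^m ≥ 12m^3 + 17m for all m ≥ 7.
Base step (m = 7): 3·3^m = 6561 and 12m^3 + 17m = 4235, so 6561 ≥ 4235.
For the inductive step, assume it holds for an arbitrary p ≥ 7, so 3·3^p ≥ 12p^3 + 17p.
Then 3·3^(p + 1) = 3·(3·3^p) ≥ 3·(12p^3 + 17p).
Also, for p ≥ 7 we have 3·(12p^3 + 17p) ≥ 12(p+1)^3 + 17(p+1), since 3·(12p^3 + 17p) − (12(p+1)^3 + 17(p+1)) = 24p^3 - 36p^2 - 2p - 29, which is nonnegative for all p ≥ 7.
Combining, 3·3^(p + 1) ≥ 12(p+1)^3 + 17(p+1).
By induction, the statement is established for all m ≥ 7.
Hence the smallest such n_0 is 7.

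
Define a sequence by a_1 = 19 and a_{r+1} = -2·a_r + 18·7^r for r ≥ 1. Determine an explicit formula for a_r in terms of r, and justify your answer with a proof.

Computing the first terms: a_1 = 19, a_2 = 88, a_3 = 706. This suggests a_r = 5(-2)^(r - 1) + 2·7^r.
When r = 1: the formula gives 19 = 19 = a_1.
Inductive step: suppose the statement holds for some p ≥ 1, so a_p = 5(-2)^(p - 1) + 2·7^p.
Then a_{p+1} = -2·a_p + 18·7^p = -2·(5(-2)^(p - 1) + 2·7^p) + 18·7^p = 5(-2)^p + 2·7^(p + 1) = 5(-2)^((p+1) - 1) + 2·7^(p+1),
which is the claimed formula at r = p+1.
By the principle of mathematical induction, the result holds for all r ≥ 1.

a_r = 5(-2)^(r - 1) + 2·7^r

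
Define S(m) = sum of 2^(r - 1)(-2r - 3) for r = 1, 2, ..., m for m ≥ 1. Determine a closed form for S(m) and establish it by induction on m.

S(m) = -2^m(2m + 1) + 1

We claim S(m) = -2^m(2m + 1) + 1 for all m ≥ 1.
Base step (m = 1): S(1) = -5, and the closed form gives -5. They agree.
Inductive step: suppose the statement holds for some r ≥ 1, so S(r) = -2^r(2r + 1) + 1.
Then S(r+1) = S(r) + (2^r(-2r - 5)) = (-2^r(2r + 1) + 1) + (2^r(-2r - 5)).
Simplifying, S(r+1) = -4·2^r·r - 6·2^r + 1 = -2^(r+1)(2(r+1) + 1) + 1,
which is the closed form with m = r+1.
This completes the induction.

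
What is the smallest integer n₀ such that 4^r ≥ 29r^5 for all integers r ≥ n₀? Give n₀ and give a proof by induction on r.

n₀ = 12

At r = 11: 4194304 < 4670479, so the inequality fails and n₀ ≥ 12. We prove 4^r ≥ 29r^5 for all r ≥ 12.
Base case (r = 12): 4^r = 16777216 and 29r^5 = 7216128, so 16777216 ≥ 7216128.
Inductive step: assume the claim holds for r = i, so 4^i ≥ 29i^5.
Then 4^(i + 1) = 4·(4^i) ≥ 4·(29i^5).
Also, for i ≥ 12 we have 4·(29i^5) ≥ 29(i+1)^5, since 4 ≥ (1 + 1/i)^5 for all i ≥ 12.
Combining, 4^(i + 1) ≥ 29(i+1)^5.
By the principle of mathematical induction, the result holds for all r ≥ 12.
Hence the smallest such n₀ is 12.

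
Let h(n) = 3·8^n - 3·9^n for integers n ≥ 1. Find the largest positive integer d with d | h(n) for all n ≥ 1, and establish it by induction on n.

Computing the first values: h(1) = -3 and h(2) = -51; gcd(-3, -51) = 3, so d ≤ 3.
We prove 3 | 3·8^n - 3·9^n for all n ≥ 1 by induction on n.
When n = 1: h(1) = -3 = 3·(-1), so 3 | h(1).
Inductive step: suppose the statement holds for some k ≥ 1, i.e. 3 | h(k). Then
h(k+1) − 9·h(k) = (3·8^(k+1) - 3·9^(k+1)) − 9·(3·8^k - 3·9^k) = (3)·8^k·(8 − 9) = (-3)·8^k. Since 3 | h(k) by the inductive hypothesis, 3 | 9·h(k); and 3 | -3 since -3 = 3·-1. Therefore 3 | h(k+1).
By induction, the statement is established for all n ≥ 1.
Therefore the largest such d is 3.

d = 3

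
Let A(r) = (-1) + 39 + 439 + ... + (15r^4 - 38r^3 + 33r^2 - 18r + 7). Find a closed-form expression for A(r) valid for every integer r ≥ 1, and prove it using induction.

We claim A(r) = r(3r^4 - 2r^3 - 3r^2 - 2r + 3) for all r ≥ 1.
For the base case r = 1: A(1) = -1, and the closed form gives -1. They agree.
Inductive step: assume the claim holds for r = k, so A(k) = k(3k^4 - 2k^3 - 3k^2 - 2k + 3).
Then A(k+1) = A(k) + (15k^4 + 22k^3 + 9k^2 - 6k - 1) = (k(3k^4 - 2k^3 - 3k^2 - 2k + 3)) + (15k^4 + 22k^3 + 9k^2 - 6k - 1).
Simplifying, A(k+1) = (k + 1)(3k^4 + 10k^3 + 9k^2 - 2k - 1) = (k+1)(3(k+1)^4 - 2(k+1)^3 - 3(k+1)^2 - 2(k+1) + 3),
which is the closed form with r = k+1.
By the principle of mathematical induction, the result holds for all r ≥ 1.

A(r) = r(3r^4 - 2r^3 - 3r^2 - 2r + 3)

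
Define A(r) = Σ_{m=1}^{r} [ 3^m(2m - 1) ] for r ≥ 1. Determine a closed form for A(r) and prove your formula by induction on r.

A(r) = 3·3^r(r - 1) + 3

We claim A(r) = 3·3^r(r - 1) + 3 for all r ≥ 1.
Base step (r = 1): A(1) = 3, and the closed form gives 3. They agree.
For the inductive step, assume it holds for an arbitrary m ≥ 1, so A(m) = 3·3^m(m - 1) + 3.
Then A(m+1) = A(m) + (3^(m + 1)(2m + 1)) = (3·3^m(m - 1) + 3) + (3^(m + 1)(2m + 1)).
Simplifying, A(m+1) = 9·3^m·m + 3 = 3·3^(m+1)((m+1) - 1) + 3,
which is the closed form with r = m+1.
This completes the induction.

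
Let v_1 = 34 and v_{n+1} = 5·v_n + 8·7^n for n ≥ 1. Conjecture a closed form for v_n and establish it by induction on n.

v_n = 6·5^(n - 1) + 4·7^n

Computing the first terms: v_1 = 34, v_2 = 226, v_3 = 1522. This suggests v_n = 6·5^(n - 1) + 4·7^n.
Base case (n = 1): the formula gives 34 = 34 = v_1.
Inductive step: suppose the statement holds for some r ≥ 1, so v_r = 6·5^(r - 1) + 4·7^r.
Then v_{r+1} = 5·v_r + 8·7^r = 5·(6·5^(r - 1) + 4·7^r) + 8·7^r = 6·5^r + 4·7^(r + 1) = 6·5^((r+1) - 1) + 4·7^(r+1),
which is the claimed formula at n = r+1.
By the principle of mathematical induction, the result holds for all n ≥ 1.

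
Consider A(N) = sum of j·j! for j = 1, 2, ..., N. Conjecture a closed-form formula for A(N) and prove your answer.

We claim A(N) = (N + 1)! - 1 for all N ≥ 1.
For the base case N = 1: A(1) = 1, and the closed form gives 1. They agree.
Suppose the result is true for N = j, so A(j) = (j + 1)! - 1.
Then A(j+1) = A(j) + ((j + 1)(j + 1)!) = ((j + 1)! - 1) + ((j + 1)(j + 1)!).
Simplifying, A(j+1) = ((j+1) + 1)! - 1,
which is the closed form with N = j+1.
By induction, the statement is established for all N ≥ 1.

A(N) = (N + 1)! - 1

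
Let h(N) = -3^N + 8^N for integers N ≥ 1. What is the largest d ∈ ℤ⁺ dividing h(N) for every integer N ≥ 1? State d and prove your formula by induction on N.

d = 5

Computing the first values: h(1) = 5 and h(2) = 55; gcd(5, 55) = 5, so d ≤ 5.
We prove 5 | -3^N + 8^N for all N ≥ 1 by induction on N.
When N = 1: h(1) = 5 = 5·(1), so 5 | h(1).
Inductive step: assume the claim holds for N = k, i.e. 5 | h(k). Then
8^{k+1} − 3^{k+1} = 8·8^k − 3·3^k = 8·(8^k − 3^k) + (5)·3^k. The first term is divisible by 5 by the inductive hypothesis, and the second term (5)·3^k is divisible by 5 since 5 | 5. Hence 5 | h(k+1).
By induction, the statement is established for all N ≥ 1.
Therefore the largest such d is 5.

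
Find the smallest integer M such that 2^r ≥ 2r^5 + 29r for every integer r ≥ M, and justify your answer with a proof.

At r = 23: 8388608 < 12873353, so the inequality fails and M ≥ 24. We prove 2^r ≥ 2r^5 + 29r for all r ≥ 24.
For the base case r = 24: 2^r = 16777216 and 2r^5 + 29r = 15925944, so 16777216 ≥ 15925944.
Inductive step: suppose the statement holds for some j ≥ 24, so 2^j ≥ 2j^5 + 29j.
Then 2^(j + 1) = 2·(2^j) ≥ 2·(2j^5 + 29j).
Also, for j ≥ 24 we have 2·(2j^5 + 29j) ≥ 2(j+1)^5 + 29(j+1), since 2·(2j^5 + 29j) − (2(j+1)^5 + 29(j+1)) = 2j^5 - 10j^4 - 20j^3 - 20j^2 + 19j - 31, which is nonnegative for all j ≥ 24.
Combining, 2^(j + 1) ≥ 2(j+1)^5 + 29(j+1).
By induction, the statement is established for all r ≥ 24.
Hence the smallest such M is 24.

M = 24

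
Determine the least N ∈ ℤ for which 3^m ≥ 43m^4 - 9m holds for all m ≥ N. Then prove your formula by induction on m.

N = 13

At m = 12: 531441 < 891540, so the inequality fails and N ≥ 13. We prove 3^m ≥ 43m^4 - 9m for all m ≥ 13.
Base step (m = 13): 3^m = 1594323 and 43m^4 - 9m = 1228006, so 1594323 ≥ 1228006.
Suppose the result is true for m = k, so 3^k ≥ 43k^4 - 9k.
Then 3^(k + 1) = 3·(3^k) ≥ 3·(43k^4 - 9k).
Also, for k ≥ 13 we have 3·(43k^4 - 9k) ≥ 43(k+1)^4 - 9(k+1), since 3·(43k^4 - 9k) − (43(k+1)^4 - 9(k+1)) = 86k^4 - 172k^3 - 258k^2 - 190k - 34, which is nonnegative for all k ≥ 13.
Combining, 3^(k + 1) ≥ 43(k+1)^4 - 9(k+1).
This completes the induction.
Hence the smallest such N is 13.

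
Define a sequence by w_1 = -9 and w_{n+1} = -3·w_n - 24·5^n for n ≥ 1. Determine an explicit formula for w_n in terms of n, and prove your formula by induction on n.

w_n = -2(-3)^n - 3·5^n

Computing the first terms: w_1 = -9, w_2 = -93, w_3 = -321. This suggests w_n = -2(-3)^n - 3·5^n.
Base case (n = 1): the formula gives -9 = -9 = w_1.
Inductive step: assume the claim holds for n = i, so w_i = -2(-3)^i - 3·5^i.
Then w_{i+1} = -3·w_i - 24·5^i = -3·(-2(-3)^i - 3·5^i) - 24·5^i = -2(-3)^(i + 1) - 3·5^(i + 1),
which is the claimed formula at n = i+1.
By induction, the statement is established for all n ≥ 1.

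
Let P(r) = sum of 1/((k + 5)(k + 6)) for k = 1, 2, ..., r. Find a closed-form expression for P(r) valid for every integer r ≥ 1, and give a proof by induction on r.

P(r) = r/(6(r + 6))

We claim P(r) = r/(6(r + 6)) for all r ≥ 1.
Base step (r = 1): P(1) = 1/42, and the closed form gives 1/42. They agree.
Inductive step: assume the claim holds for r = k, so P(k) = k/(6(k + 6)).
Then P(k+1) = P(k) + (1/((k + 6)(k + 7))) = (k/(6(k + 6))) + (1/((k + 6)(k + 7))).
Simplifying, P(k+1) = (k + 1)/(6(k + 7)) = (k+1)/(6((k+1) + 6)),
which is the closed form with r = k+1.
By induction, the statement is established for all r ≥ 1.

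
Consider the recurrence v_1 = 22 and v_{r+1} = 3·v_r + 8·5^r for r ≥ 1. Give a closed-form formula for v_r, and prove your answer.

v_r = 2·3^(r - 1) + 4·5^r

Computing the first terms: v_1 = 22, v_2 = 106, v_3 = 518. This suggests v_r = 2·3^(r - 1) + 4·5^r.
For the base case r = 1: the formula gives 22 = 22 = v_1.
For the inductive step, assume it holds for an arbitrary m ≥ 1, so v_m = 2·3^(m - 1) + 4·5^m.
Then v_{m+1} = 3·v_m + 8·5^m = 3·(2·3^(m - 1) + 4·5^m) + 8·5^m = 2·3^m + 4·5^(m + 1) = 2·3^((m+1) - 1) + 4·5^(m+1),
which is the claimed formula at r = m+1.
By the principle of mathematical induction, the result holds for all r ≥ 1.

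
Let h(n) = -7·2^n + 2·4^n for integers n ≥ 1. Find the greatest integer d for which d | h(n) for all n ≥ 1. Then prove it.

Computing the first values: h(1) = -6 and h(2) = 4; gcd(-6, 4) = 2, so d ≤ 2.
We prove 2 | -7·2^n + 2·4^n for all n ≥ 1 by induction on n.
When n = 1: h(1) = -6 = 2·(-3), so 2 | h(1).
Inductive step: assume the claim holds for n = k, i.e. 2 | h(k). Then
h(k+1) − 4·h(k) = (-7·2^(k+1) + 2·4^(k+1)) − 4·(-7·2^k + 2·4^k) = (-7)·2^k·(2 − 4) = (14)·2^k. Since 2 | h(k) by the inductive hypothesis, 2 | 4·h(k); and 2 | 14 since 14 = 2·7. Therefore 2 | h(k+1).
This completes the induction.
Therefore the largest such d is 2.

d = 2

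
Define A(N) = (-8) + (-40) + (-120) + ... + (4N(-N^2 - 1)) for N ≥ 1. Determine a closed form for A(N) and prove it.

We claim A(N) = -N(N + 1)(N^2 + N + 2) for all N ≥ 1.
For the base case N = 1: A(1) = -8, and the closed form gives -8. They agree.
Inductive step: assume the claim holds for N = j, so A(j) = j(-j^3 - 2j^2 - 3j - 2).
Then A(j+1) = A(j) + (-4(j + 1)((j + 1)^2 + 1)) = (j(-j^3 - 2j^2 - 3j - 2)) + (-4(j + 1)((j + 1)^2 + 1)).
Simplifying, A(j+1) = -(j + 1)(j + 2)(j^2 + 3j + 4) = -(j+1)((j+1) + 1)((j+1)^2 + (j+1) + 2),
which is the closed form with N = j+1.
By the principle of mathematical induction, the result holds for all N ≥ 1.

A(N) = -N(N + 1)(N^2 + N + 2)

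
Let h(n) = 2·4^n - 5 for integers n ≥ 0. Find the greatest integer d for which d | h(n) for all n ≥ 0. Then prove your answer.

d = 3

Computing the first values: h(0) = -3 and h(1) = 3; gcd(-3, 3) = 3, so d ≤ 3.
We prove 3 | 2·4^n - 5 for all n ≥ 0 by induction on n.
Base case (n = 0): h(0) = -3 = 3·(-1), so 3 | h(0).
Inductive step: suppose the statement holds for some k ≥ 0, i.e. 3 | h(k). Then
h(k+1) = 2·4^(k+1) - 5 = 4·(2·4^k - 5) + 15 = 4·h(k) + 15. The first term is divisible by 3 by the inductive hypothesis, and 15 is divisible by 3. Hence 3 | h(k+1).
This completes the induction.
Therefore the largest such d is 3.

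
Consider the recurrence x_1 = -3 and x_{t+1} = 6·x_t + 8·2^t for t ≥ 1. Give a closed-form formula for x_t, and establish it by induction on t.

Computing the first terms: x_1 = -3, x_2 = -2, x_3 = 20. This suggests x_t = -2^(t + 1) + 6^(t - 1).
When t = 1: the formula gives -3 = -3 = x_1.
Suppose the result is true for t = i, so x_i = -2^(i + 1) + 6^(i - 1).
Then x_{i+1} = 6·x_i + 8·2^i = 6·(-2^(i + 1) + 6^(i - 1)) + 8·2^i = -2^(i + 2) + 6^i = -2^((i+1) + 1) + 6^((i+1) - 1),
which is the claimed formula at t = i+1.
By induction, the statement is established for all t ≥ 1.

x_t = -2^(t + 1) + 6^(t - 1)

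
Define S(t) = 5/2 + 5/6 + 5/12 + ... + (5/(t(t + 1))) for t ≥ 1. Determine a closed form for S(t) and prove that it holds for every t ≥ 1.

We claim S(t) = 5t/(t + 1) for all t ≥ 1.
Base step (t = 1): S(1) = 5/2, and the closed form gives 5/2. They agree.
Suppose the result is true for t = j, so S(j) = 5j/(j + 1).
Then S(j+1) = S(j) + (5/((j + 1)(j + 2))) = (5j/(j + 1)) + (5/((j + 1)(j + 2))).
Simplifying, S(j+1) = 5(j + 1)/(j + 2) = 5(j+1)/((j+1) + 1),
which is the closed form with t = j+1.
This completes the induction.

S(t) = 5t/(t + 1)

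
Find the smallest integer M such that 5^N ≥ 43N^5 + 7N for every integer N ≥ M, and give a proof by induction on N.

M = 10

At N = 9: 1953125 < 2539170, so the inequality fails and M ≥ 10. We prove 5^N ≥ 43N^5 + 7N for all N ≥ 10.
When N = 10: 5^N = 9765625 and 43N^5 + 7N = 4300070, so 9765625 ≥ 4300070.
Inductive step: suppose the statement holds for some i ≥ 10, so 5^i ≥ 43i^5 + 7i.
Then 5^(i + 1) = 5·(5^i) ≥ 5·(43i^5 + 7i).
Also, for i ≥ 10 we have 5·(43i^5 + 7i) ≥ 43(i+1)^5 + 7(i+1), since 5·(43i^5 + 7i) − (43(i+1)^5 + 7(i+1)) = 172i^5 - 215i^4 - 430i^3 - 430i^2 - 187i - 50, which is nonnegative for all i ≥ 10.
Combining, 5^(i + 1) ≥ 43(i+1)^5 + 7(i+1).
This completes the induction.
Hence the smallest such M is 10.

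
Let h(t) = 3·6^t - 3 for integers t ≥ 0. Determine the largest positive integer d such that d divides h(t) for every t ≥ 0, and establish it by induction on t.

d = 15

Computing the first values: h(0) = 0 and h(1) = 15; gcd(0, 15) = 15, so d ≤ 15.
We prove 15 | 3·6^t - 3 for all t ≥ 0 by induction on t.
Base step (t = 0): h(0) = 0 = 15·(0), so 15 | h(0).
Inductive step: assume the claim holds for t = m, i.e. 15 | h(m). Then
h(m+1) = 3·6^(m+1) - 3 = 6·(3·6^m - 3) + 15 = 6·h(m) + 15. The first term is divisible by 15 by the inductive hypothesis, and 15 is divisible by 15. Hence 15 | h(m+1).
By induction, the statement is established for all t ≥ 0.
Therefore the largest such d is 15.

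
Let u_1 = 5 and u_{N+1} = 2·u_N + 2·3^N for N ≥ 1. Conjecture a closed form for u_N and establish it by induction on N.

Computing the first terms: u_1 = 5, u_2 = 16, u_3 = 50. This suggests u_N = -2^(N - 1) + 2·3^N.
When N = 1: the formula gives 5 = 5 = u_1.
Suppose the result is true for N = r, so u_r = -2^(r - 1) + 2·3^r.
Then u_{r+1} = 2·u_r + 2·3^r = 2·(-2^(r - 1) + 2·3^r) + 2·3^r = -2^r + 2·3^(r + 1) = -2^((r+1) - 1) + 2·3^(r+1),
which is the claimed formula at N = r+1.
Hence, by induction on N, the claim holds for every N ≥ 1.

u_N = -2^(N - 1) + 2·3^N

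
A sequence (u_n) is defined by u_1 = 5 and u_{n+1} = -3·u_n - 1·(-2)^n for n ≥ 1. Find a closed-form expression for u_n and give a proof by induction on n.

Computing the first terms: u_1 = 5, u_2 = -13, u_3 = 35. This suggests u_n = -(-2)^n - (-3)^n.
Base case (n = 1): the formula gives 5 = 5 = u_1.
Inductive step: assume the claim holds for n = j, so u_j = -(-2)^j - (-3)^j.
Then u_{j+1} = -3·u_j - 1·(-2)^j = -3·(-(-2)^j - (-3)^j) - 1·(-2)^j = -(-2)^(j + 1) - (-3)^(j + 1),
which is the claimed formula at n = j+1.
By the principle of mathematical induction, the result holds for all n ≥ 1.

u_n = -(-2)^n - (-3)^n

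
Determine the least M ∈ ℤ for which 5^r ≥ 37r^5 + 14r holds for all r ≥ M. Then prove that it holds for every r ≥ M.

M = 10

At r = 9: 1953125 < 2184939, so the inequality fails and M ≥ 10. We prove 5^r ≥ 37r^5 + 14r for all r ≥ 10.
For the base case r = 10: 5^r = 9765625 and 37r^5 + 14r = 3700140, so 9765625 ≥ 3700140.
Inductive step: suppose the statement holds for some i ≥ 10, so 5^i ≥ 37i^5 + 14i.
Then 5^(i + 1) = 5·(5^i) ≥ 5·(37i^5 + 14i).
Also, for i ≥ 10 we have 5·(37i^5 + 14i) ≥ 37(i+1)^5 + 14(i+1), since 5·(37i^5 + 14i) − (37(i+1)^5 + 14(i+1)) = 148i^5 - 185i^4 - 370i^3 - 370i^2 - 129i - 51, which is nonnegative for all i ≥ 10.
Combining, 5^(i + 1) ≥ 37(i+1)^5 + 14(i+1).
By induction, the statement is established for all r ≥ 10.
Hence the smallest such M is 10.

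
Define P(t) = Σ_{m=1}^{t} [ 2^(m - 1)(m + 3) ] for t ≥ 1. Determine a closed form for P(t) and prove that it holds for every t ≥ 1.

We claim P(t) = 2^t(t + 2) - 2 for all t ≥ 1.
Base case (t = 1): P(1) = 4, and the closed form gives 4. They agree.
Inductive step: assume the claim holds for t = m, so P(m) = 2^m(m + 2) - 2.
Then P(m+1) = P(m) + (2^m(m + 4)) = (2^m(m + 2) - 2) + (2^m(m + 4)).
Simplifying, P(m+1) = 2·2^m·m + 6·2^m - 2 = 2^(m+1)((m+1) + 2) - 2,
which is the closed form with t = m+1.
Hence, by induction on t, the claim holds for every t ≥ 1.

P(t) = 2^t(t + 2) - 2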